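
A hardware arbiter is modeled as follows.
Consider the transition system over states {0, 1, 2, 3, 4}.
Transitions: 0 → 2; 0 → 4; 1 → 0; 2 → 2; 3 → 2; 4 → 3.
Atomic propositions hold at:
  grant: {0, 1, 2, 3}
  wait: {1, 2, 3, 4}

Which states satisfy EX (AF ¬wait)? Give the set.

{1}

Sat(¬wait) = {0}
AF ¬wait: least fixpoint, start Z0 = {0}, add states with every successor in Z. Z1 = {0, 1}; fixed.
Sat(AF ¬wait) = {0, 1}
Sat(EX (AF ¬wait)) = {s : some successor in {0, 1}} = {1}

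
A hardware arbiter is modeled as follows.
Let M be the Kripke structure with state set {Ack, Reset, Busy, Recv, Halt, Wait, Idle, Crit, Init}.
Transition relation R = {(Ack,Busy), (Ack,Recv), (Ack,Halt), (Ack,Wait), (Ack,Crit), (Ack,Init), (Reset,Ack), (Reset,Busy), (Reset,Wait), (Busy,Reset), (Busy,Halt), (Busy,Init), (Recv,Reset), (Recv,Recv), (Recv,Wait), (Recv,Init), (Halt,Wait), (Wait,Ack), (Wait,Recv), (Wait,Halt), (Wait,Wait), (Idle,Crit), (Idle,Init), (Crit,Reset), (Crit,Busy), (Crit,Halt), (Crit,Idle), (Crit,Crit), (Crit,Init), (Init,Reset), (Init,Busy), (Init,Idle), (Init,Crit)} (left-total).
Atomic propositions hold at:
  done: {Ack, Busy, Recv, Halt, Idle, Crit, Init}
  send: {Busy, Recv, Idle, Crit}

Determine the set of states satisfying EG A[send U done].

{Ack, Busy, Recv, Idle, Crit, Init}

A[send U done]: least fixpoint, start Z0 = Sat(done) = {Ack, Busy, Recv, Halt, Idle, Crit, Init}, add states in Sat(send) with every successor in Z. Already a fixed point.
Sat(A[send U done]) = {Ack, Busy, Recv, Halt, Idle, Crit, Init}
EG A[send U done]: greatest fixpoint, start Z0 = {Ack, Busy, Recv, Halt, Idle, Crit, Init}, keep only states in Sat with some successor in Z. Z1 = {Ack, Busy, Recv, Idle, Crit, Init}; fixed.
Sat(EG A[send U done]) = {Ack, Busy, Recv, Idle, Crit, Init}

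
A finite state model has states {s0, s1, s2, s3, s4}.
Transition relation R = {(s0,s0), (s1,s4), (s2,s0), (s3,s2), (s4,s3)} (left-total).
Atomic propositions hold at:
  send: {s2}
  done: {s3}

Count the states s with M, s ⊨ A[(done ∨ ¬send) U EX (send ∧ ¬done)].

3

Sat(¬send) = {s0, s1, s3, s4}
Sat(done ∨ ¬send) = {s0, s1, s3, s4}
Sat(¬done) = {s0, s1, s2, s4}
Sat(send ∧ ¬done) = {s2}
Sat(EX (send ∧ ¬done)) = {s : some successor in {s2}} = {s3}
A[(done ∨ ¬send) U EX (send ∧ ¬done)]: least fixpoint, start Z0 = Sat(EX (send ∧ ¬done)) = {s3}, add states in Sat(done ∨ ¬send) with every successor in Z. Z1 = {s3, s4}; Z2 = {s1, s3, s4}; fixed.
Sat(A[(done ∨ ¬send) U EX (send ∧ ¬done)]) = {s1, s3, s4}
|Sat(A[(done ∨ ¬send) U EX (send ∧ ¬done)])| = |{s1, s3, s4}| = 3.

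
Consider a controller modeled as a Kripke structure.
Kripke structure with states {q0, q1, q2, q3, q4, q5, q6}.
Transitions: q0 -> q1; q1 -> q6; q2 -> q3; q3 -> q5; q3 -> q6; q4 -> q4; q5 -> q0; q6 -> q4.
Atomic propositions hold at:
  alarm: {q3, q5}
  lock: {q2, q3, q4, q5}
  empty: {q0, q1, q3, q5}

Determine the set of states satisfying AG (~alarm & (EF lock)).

Sat(~alarm) = {q0, q1, q2, q4, q6}
EF lock: least fixpoint, start Z0 = {q2, q3, q4, q5}, add states with some successor in Z. Z1 = {q2, q3, q4, q5, q6}; Z2 = {q1, q2, q3, q4, q5, q6}; Z3 = {q0, q1, q2, q3, q4, q5, q6}; fixed.
Sat(EF lock) = {q0, q1, q2, q3, q4, q5, q6}
Sat(~alarm & (EF lock)) = {q0, q1, q2, q4, q6}
AG (~alarm & (EF lock)): greatest fixpoint, start Z0 = {q0, q1, q2, q4, q6}, keep only states in Sat with every successor in Z. Z1 = {q0, q1, q4, q6}; fixed.
Sat(AG (~alarm & (EF lock))) = {q0, q1, q4, q6}

{q0, q1, q4, q6}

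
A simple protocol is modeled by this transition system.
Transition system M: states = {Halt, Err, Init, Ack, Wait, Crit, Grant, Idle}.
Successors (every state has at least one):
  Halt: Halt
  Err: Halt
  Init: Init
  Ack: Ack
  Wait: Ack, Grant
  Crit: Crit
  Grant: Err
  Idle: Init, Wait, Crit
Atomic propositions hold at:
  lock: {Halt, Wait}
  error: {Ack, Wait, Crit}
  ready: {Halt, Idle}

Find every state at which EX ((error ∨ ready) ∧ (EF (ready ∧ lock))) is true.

{Halt, Err, Idle}

Sat(error ∨ ready) = {Halt, Ack, Wait, Crit, Idle}
Sat(ready ∧ lock) = {Halt}
EF (ready ∧ lock): least fixpoint, start Z0 = {Halt}, add states with some successor in Z. Z1 = {Halt, Err}; Z2 = {Halt, Err, Grant}; Z3 = {Halt, Err, Wait, Grant}; Z4 = {Halt, Err, Wait, Grant, Idle}; fixed.
Sat(EF (ready ∧ lock)) = {Halt, Err, Wait, Grant, Idle}
Sat((error ∨ ready) ∧ (EF (ready ∧ lock))) = {Halt, Wait, Idle}
Sat(EX ((error ∨ ready) ∧ (EF (ready ∧ lock)))) = {s : some successor in {Halt, Wait, Idle}} = {Halt, Err, Idle}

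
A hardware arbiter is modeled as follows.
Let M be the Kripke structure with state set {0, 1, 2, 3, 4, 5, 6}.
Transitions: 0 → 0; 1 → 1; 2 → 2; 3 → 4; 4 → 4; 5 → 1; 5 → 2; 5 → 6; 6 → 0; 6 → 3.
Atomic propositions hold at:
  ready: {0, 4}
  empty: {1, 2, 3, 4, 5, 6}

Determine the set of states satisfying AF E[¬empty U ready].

Sat(¬empty) = {0}
E[¬empty U ready]: least fixpoint, start Z0 = Sat(ready) = {0, 4}, add states in Sat(¬empty) with some successor in Z. Already a fixed point.
Sat(E[¬empty U ready]) = {0, 4}
AF E[¬empty U ready]: least fixpoint, start Z0 = {0, 4}, add states with every successor in Z. Z1 = {0, 3, 4}; Z2 = {0, 3, 4, 6}; fixed.
Sat(AF E[¬empty U ready]) = {0, 3, 4, 6}

{0, 3, 4, 6}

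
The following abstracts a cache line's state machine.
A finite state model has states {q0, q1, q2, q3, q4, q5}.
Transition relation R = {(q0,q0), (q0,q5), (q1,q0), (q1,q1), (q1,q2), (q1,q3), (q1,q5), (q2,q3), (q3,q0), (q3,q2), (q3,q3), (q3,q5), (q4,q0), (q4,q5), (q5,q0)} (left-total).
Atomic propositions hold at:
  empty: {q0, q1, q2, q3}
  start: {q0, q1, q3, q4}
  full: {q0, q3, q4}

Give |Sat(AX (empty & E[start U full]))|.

E[start U full]: least fixpoint, start Z0 = Sat(full) = {q0, q3, q4}, add states in Sat(start) with some successor in Z. Z1 = {q0, q1, q3, q4}; fixed.
Sat(E[start U full]) = {q0, q1, q3, q4}
Sat(empty & E[start U full]) = {q0, q1, q3}
Sat(AX (empty & E[start U full])) = {s : every successor in {q0, q1, q3}} = {q2, q5}
|Sat(AX (empty & E[start U full]))| = |{q2, q5}| = 2.

2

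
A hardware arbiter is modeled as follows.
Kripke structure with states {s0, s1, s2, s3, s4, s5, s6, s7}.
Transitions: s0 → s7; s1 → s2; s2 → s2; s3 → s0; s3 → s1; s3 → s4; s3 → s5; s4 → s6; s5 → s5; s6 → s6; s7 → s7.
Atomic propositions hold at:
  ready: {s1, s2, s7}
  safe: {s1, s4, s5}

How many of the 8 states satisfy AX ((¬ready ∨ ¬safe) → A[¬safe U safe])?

Sat(¬ready) = {s0, s3, s4, s5, s6}
Sat(¬safe) = {s0, s2, s3, s6, s7}
Sat(¬ready ∨ ¬safe) = {s0, s2, s3, s4, s5, s6, s7}
A[¬safe U safe]: least fixpoint, start Z0 = Sat(safe) = {s1, s4, s5}, add states in Sat(¬safe) with every successor in Z. Already a fixed point.
Sat(A[¬safe U safe]) = {s1, s4, s5}
Sat((¬ready ∨ ¬safe) → A[¬safe U safe]) = {s1, s4, s5}
Sat(AX ((¬ready ∨ ¬safe) → A[¬safe U safe])) = {s : every successor in {s1, s4, s5}} = {s5}
|Sat(AX ((¬ready ∨ ¬safe) → A[¬safe U safe]))| = |{s5}| = 1.

1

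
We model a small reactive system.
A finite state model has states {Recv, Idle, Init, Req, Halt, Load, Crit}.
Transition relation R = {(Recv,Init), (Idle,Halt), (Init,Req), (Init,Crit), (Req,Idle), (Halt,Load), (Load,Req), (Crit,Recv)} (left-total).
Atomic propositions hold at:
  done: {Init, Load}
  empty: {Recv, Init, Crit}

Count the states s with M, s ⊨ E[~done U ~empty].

Sat(~done) = {Recv, Idle, Req, Halt, Crit}
Sat(~empty) = {Idle, Req, Halt, Load}
E[~done U ~empty]: least fixpoint, start Z0 = Sat(~empty) = {Idle, Req, Halt, Load}, add states in Sat(~done) with some successor in Z. Already a fixed point.
Sat(E[~done U ~empty]) = {Idle, Req, Halt, Load}
|Sat(E[~done U ~empty])| = |{Idle, Req, Halt, Load}| = 4.

4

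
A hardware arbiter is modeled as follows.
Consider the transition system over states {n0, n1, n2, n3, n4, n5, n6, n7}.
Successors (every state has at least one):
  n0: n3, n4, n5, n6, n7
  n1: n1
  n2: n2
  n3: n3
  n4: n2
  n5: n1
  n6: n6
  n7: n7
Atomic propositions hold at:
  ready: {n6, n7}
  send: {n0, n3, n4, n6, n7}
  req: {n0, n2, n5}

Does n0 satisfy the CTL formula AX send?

Sat(AX send) = {s : every successor in {n0, n3, n4, n6, n7}} = {n3, n6, n7}
n0 ∉ Sat(AX send) = {n3, n6, n7}, so the formula does not hold at n0.

No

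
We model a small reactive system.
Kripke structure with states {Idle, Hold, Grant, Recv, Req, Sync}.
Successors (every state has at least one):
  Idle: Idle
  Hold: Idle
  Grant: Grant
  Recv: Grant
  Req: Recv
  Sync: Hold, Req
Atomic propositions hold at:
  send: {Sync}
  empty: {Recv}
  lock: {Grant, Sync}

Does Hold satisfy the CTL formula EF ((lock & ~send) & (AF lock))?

Sat(~send) = {Idle, Hold, Grant, Recv, Req}
Sat(lock & ~send) = {Grant}
AF lock: least fixpoint, start Z0 = {Grant, Sync}, add states with every successor in Z. Z1 = {Grant, Recv, Sync}; Z2 = {Grant, Recv, Req, Sync}; fixed.
Sat(AF lock) = {Grant, Recv, Req, Sync}
Sat((lock & ~send) & (AF lock)) = {Grant}
EF ((lock & ~send) & (AF lock)): least fixpoint, start Z0 = {Grant}, add states with some successor in Z. Z1 = {Grant, Recv}; Z2 = {Grant, Recv, Req}; Z3 = {Grant, Recv, Req, Sync}; fixed.
Sat(EF ((lock & ~send) & (AF lock))) = {Grant, Recv, Req, Sync}
Hold ∉ Sat(EF ((lock & ~send) & (AF lock))) = {Grant, Recv, Req, Sync}, so the formula does not hold at Hold.

No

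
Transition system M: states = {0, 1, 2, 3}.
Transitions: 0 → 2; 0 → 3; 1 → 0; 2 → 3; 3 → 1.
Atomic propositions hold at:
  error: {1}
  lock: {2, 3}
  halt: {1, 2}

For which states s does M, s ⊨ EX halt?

{0, 3}

Sat(EX halt) = {s : some successor in {1, 2}} = {0, 3}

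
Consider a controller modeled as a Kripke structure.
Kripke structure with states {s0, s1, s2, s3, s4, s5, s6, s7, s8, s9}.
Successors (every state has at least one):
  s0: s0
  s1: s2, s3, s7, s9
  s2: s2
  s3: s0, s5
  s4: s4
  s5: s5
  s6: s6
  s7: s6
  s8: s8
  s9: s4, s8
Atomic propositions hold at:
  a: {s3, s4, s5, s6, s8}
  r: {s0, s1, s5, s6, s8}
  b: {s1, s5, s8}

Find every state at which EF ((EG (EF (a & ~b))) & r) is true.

Sat(~b) = {s0, s2, s3, s4, s6, s7, s9}
Sat(a & ~b) = {s3, s4, s6}
EF (a & ~b): least fixpoint, start Z0 = {s3, s4, s6}, add states with some successor in Z. Z1 = {s1, s3, s4, s6, s7, s9}; fixed.
Sat(EF (a & ~b)) = {s1, s3, s4, s6, s7, s9}
EG (EF (a & ~b)): greatest fixpoint, start Z0 = {s1, s3, s4, s6, s7, s9}, keep only states in Sat with some successor in Z. Z1 = {s1, s4, s6, s7, s9}; fixed.
Sat(EG (EF (a & ~b))) = {s1, s4, s6, s7, s9}
Sat((EG (EF (a & ~b))) & r) = {s1, s6}
EF ((EG (EF (a & ~b))) & r): least fixpoint, start Z0 = {s1, s6}, add states with some successor in Z. Z1 = {s1, s6, s7}; fixed.
Sat(EF ((EG (EF (a & ~b))) & r)) = {s1, s6, s7}

{s1, s6, s7}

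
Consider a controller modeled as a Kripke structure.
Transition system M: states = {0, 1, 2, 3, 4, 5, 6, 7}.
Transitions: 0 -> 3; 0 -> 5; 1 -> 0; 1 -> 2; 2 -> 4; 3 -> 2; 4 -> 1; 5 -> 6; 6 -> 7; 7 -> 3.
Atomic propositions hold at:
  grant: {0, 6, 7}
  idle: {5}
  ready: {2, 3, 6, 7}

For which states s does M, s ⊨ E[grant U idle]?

E[grant U idle]: least fixpoint, start Z0 = Sat(idle) = {5}, add states in Sat(grant) with some successor in Z. Z1 = {0, 5}; fixed.
Sat(E[grant U idle]) = {0, 5}

{0, 5}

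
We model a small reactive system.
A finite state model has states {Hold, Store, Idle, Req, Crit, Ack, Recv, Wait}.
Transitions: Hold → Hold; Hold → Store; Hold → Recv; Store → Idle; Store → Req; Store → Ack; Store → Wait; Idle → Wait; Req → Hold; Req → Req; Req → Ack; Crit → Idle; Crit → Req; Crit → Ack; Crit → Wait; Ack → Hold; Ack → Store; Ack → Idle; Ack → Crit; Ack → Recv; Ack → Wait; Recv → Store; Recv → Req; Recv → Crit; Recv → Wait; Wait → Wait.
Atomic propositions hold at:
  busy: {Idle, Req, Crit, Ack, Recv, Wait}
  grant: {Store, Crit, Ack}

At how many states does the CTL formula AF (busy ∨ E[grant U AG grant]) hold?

AG grant: greatest fixpoint, start Z0 = {Store, Crit, Ack}, keep only states in Sat with every successor in Z. Z1 = ∅; fixed.
Sat(AG grant) = ∅
E[grant U AG grant]: least fixpoint, start Z0 = Sat(AG grant) = ∅, add states in Sat(grant) with some successor in Z. Already a fixed point.
Sat(E[grant U AG grant]) = ∅
Sat(busy ∨ E[grant U AG grant]) = {Idle, Req, Crit, Ack, Recv, Wait}
AF (busy ∨ E[grant U AG grant]): least fixpoint, start Z0 = {Idle, Req, Crit, Ack, Recv, Wait}, add states with every successor in Z. Z1 = {Store, Idle, Req, Crit, Ack, Recv, Wait}; fixed.
Sat(AF (busy ∨ E[grant U AG grant])) = {Store, Idle, Req, Crit, Ack, Recv, Wait}
|Sat(AF (busy ∨ E[grant U AG grant]))| = |{Store, Idle, Req, Crit, Ack, Recv, Wait}| = 7.

7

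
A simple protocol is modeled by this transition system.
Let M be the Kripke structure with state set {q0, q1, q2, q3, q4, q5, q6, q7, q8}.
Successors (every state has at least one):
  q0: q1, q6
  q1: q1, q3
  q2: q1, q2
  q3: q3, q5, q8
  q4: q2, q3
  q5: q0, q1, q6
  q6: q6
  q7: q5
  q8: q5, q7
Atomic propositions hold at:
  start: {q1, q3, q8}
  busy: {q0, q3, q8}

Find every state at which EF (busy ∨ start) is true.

Sat(busy ∨ start) = {q0, q1, q3, q8}
EF (busy ∨ start): least fixpoint, start Z0 = {q0, q1, q3, q8}, add states with some successor in Z. Z1 = {q0, q1, q2, q3, q4, q5, q8}; Z2 = {q0, q1, q2, q3, q4, q5, q7, q8}; fixed.
Sat(EF (busy ∨ start)) = {q0, q1, q2, q3, q4, q5, q7, q8}

{q0, q1, q2, q3, q4, q5, q7, q8}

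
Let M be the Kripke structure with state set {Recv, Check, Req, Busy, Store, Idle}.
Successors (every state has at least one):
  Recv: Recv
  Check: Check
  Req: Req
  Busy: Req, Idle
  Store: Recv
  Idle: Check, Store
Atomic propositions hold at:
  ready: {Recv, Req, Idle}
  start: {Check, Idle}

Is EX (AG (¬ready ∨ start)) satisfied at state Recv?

No

Sat(¬ready) = {Check, Busy, Store}
Sat(¬ready ∨ start) = {Check, Busy, Store, Idle}
AG (¬ready ∨ start): greatest fixpoint, start Z0 = {Check, Busy, Store, Idle}, keep only states in Sat with every successor in Z. Z1 = {Check, Idle}; Z2 = {Check}; fixed.
Sat(AG (¬ready ∨ start)) = {Check}
Sat(EX (AG (¬ready ∨ start))) = {s : some successor in {Check}} = {Check, Idle}
Recv ∉ Sat(EX (AG (¬ready ∨ start))) = {Check, Idle}, so the formula does not hold at Recv.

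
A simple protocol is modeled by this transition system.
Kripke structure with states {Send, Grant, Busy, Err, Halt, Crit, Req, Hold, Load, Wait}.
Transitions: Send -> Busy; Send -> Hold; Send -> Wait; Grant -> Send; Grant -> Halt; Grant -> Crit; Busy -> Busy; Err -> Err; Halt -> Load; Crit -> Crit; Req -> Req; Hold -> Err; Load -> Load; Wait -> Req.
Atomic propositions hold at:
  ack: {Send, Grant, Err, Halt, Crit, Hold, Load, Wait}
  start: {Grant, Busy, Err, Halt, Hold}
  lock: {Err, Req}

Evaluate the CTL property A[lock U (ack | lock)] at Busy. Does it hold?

No

Sat(ack | lock) = {Send, Grant, Err, Halt, Crit, Req, Hold, Load, Wait}
A[lock U (ack | lock)]: least fixpoint, start Z0 = Sat((ack | lock)) = {Send, Grant, Err, Halt, Crit, Req, Hold, Load, Wait}, add states in Sat(lock) with every successor in Z. Already a fixed point.
Sat(A[lock U (ack | lock)]) = {Send, Grant, Err, Halt, Crit, Req, Hold, Load, Wait}
Busy ∉ Sat(A[lock U (ack | lock)]) = {Send, Grant, Err, Halt, Crit, Req, Hold, Load, Wait}, so the formula does not hold at Busy.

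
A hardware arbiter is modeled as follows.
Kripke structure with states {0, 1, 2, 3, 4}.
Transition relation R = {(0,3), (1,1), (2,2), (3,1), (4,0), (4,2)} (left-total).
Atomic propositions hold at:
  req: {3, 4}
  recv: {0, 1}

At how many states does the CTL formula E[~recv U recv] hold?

4

Sat(~recv) = {2, 3, 4}
E[~recv U recv]: least fixpoint, start Z0 = Sat(recv) = {0, 1}, add states in Sat(~recv) with some successor in Z. Z1 = {0, 1, 3, 4}; fixed.
Sat(E[~recv U recv]) = {0, 1, 3, 4}
|Sat(E[~recv U recv])| = |{0, 1, 3, 4}| = 4.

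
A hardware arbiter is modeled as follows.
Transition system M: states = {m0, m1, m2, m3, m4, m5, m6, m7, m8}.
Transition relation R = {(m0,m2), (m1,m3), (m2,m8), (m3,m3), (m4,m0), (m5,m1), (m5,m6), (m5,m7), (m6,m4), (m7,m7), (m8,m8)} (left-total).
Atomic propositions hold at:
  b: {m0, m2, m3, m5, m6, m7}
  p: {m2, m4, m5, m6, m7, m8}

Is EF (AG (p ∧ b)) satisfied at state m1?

No

Sat(p ∧ b) = {m2, m5, m6, m7}
AG (p ∧ b): greatest fixpoint, start Z0 = {m2, m5, m6, m7}, keep only states in Sat with every successor in Z. Z1 = {m7}; fixed.
Sat(AG (p ∧ b)) = {m7}
EF (AG (p ∧ b)): least fixpoint, start Z0 = {m7}, add states with some successor in Z. Z1 = {m5, m7}; fixed.
Sat(EF (AG (p ∧ b))) = {m5, m7}
m1 ∉ Sat(EF (AG (p ∧ b))) = {m5, m7}, so the formula does not hold at m1.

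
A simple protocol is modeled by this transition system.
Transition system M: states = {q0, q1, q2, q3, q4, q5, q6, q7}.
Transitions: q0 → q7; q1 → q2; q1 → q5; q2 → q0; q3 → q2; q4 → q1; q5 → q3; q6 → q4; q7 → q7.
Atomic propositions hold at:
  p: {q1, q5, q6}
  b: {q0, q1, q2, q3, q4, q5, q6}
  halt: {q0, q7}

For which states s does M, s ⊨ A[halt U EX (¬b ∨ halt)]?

Sat(¬b) = {q7}
Sat(¬b ∨ halt) = {q0, q7}
Sat(EX (¬b ∨ halt)) = {s : some successor in {q0, q7}} = {q0, q2, q7}
A[halt U EX (¬b ∨ halt)]: least fixpoint, start Z0 = Sat(EX (¬b ∨ halt)) = {q0, q2, q7}, add states in Sat(halt) with every successor in Z. Already a fixed point.
Sat(A[halt U EX (¬b ∨ halt)]) = {q0, q2, q7}

{q0, q2, q7}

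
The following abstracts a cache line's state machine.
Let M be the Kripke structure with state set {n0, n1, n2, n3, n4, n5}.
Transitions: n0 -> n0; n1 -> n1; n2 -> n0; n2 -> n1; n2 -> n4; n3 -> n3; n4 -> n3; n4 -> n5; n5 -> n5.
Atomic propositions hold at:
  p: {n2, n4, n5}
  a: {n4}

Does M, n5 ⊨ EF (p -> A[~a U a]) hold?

Sat(~a) = {n0, n1, n2, n3, n5}
A[~a U a]: least fixpoint, start Z0 = Sat(a) = {n4}, add states in Sat(~a) with every successor in Z. Already a fixed point.
Sat(A[~a U a]) = {n4}
Sat(p -> A[~a U a]) = {n0, n1, n3, n4}
EF (p -> A[~a U a]): least fixpoint, start Z0 = {n0, n1, n3, n4}, add states with some successor in Z. Z1 = {n0, n1, n2, n3, n4}; fixed.
Sat(EF (p -> A[~a U a])) = {n0, n1, n2, n3, n4}
n5 ∉ Sat(EF (p -> A[~a U a])) = {n0, n1, n2, n3, n4}, so the formula does not hold at n5.

No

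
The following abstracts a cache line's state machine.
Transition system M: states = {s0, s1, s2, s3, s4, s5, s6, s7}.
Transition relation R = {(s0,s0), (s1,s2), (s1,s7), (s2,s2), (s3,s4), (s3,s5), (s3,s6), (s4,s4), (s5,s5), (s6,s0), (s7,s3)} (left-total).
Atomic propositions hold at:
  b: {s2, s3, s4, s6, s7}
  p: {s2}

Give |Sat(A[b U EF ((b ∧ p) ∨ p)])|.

Sat(b ∧ p) = {s2}
Sat((b ∧ p) ∨ p) = {s2}
EF ((b ∧ p) ∨ p): least fixpoint, start Z0 = {s2}, add states with some successor in Z. Z1 = {s1, s2}; fixed.
Sat(EF ((b ∧ p) ∨ p)) = {s1, s2}
A[b U EF ((b ∧ p) ∨ p)]: least fixpoint, start Z0 = Sat(EF ((b ∧ p) ∨ p)) = {s1, s2}, add states in Sat(b) with every successor in Z. Already a fixed point.
Sat(A[b U EF ((b ∧ p) ∨ p)]) = {s1, s2}
|Sat(A[b U EF ((b ∧ p) ∨ p)])| = |{s1, s2}| = 2.

2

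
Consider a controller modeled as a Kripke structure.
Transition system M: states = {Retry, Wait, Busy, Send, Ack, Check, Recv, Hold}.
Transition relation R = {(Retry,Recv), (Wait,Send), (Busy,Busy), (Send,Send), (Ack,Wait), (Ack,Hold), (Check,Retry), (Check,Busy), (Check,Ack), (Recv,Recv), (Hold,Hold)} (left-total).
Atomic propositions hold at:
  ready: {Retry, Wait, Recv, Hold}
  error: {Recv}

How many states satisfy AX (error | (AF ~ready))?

5

Sat(~ready) = {Busy, Send, Ack, Check}
AF ~ready: least fixpoint, start Z0 = {Busy, Send, Ack, Check}, add states with every successor in Z. Z1 = {Wait, Busy, Send, Ack, Check}; fixed.
Sat(AF ~ready) = {Wait, Busy, Send, Ack, Check}
Sat(error | (AF ~ready)) = {Wait, Busy, Send, Ack, Check, Recv}
Sat(AX (error | (AF ~ready))) = {s : every successor in {Wait, Busy, Send, Ack, Check, Recv}} = {Retry, Wait, Busy, Send, Recv}
|Sat(AX (error | (AF ~ready)))| = |{Retry, Wait, Busy, Send, Recv}| = 5.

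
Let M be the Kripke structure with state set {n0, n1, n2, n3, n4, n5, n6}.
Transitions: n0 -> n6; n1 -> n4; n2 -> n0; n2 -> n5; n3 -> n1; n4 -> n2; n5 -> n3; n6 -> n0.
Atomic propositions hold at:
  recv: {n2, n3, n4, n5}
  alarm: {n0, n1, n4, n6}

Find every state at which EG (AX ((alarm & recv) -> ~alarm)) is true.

{n0, n2, n4, n6}

Sat(alarm & recv) = {n4}
Sat(~alarm) = {n2, n3, n5}
Sat((alarm & recv) -> ~alarm) = {n0, n1, n2, n3, n5, n6}
Sat(AX ((alarm & recv) -> ~alarm)) = {s : every successor in {n0, n1, n2, n3, n5, n6}} = {n0, n2, n3, n4, n5, n6}
EG (AX ((alarm & recv) -> ~alarm)): greatest fixpoint, start Z0 = {n0, n2, n3, n4, n5, n6}, keep only states in Sat with some successor in Z. Z1 = {n0, n2, n4, n5, n6}; Z2 = {n0, n2, n4, n6}; fixed.
Sat(EG (AX ((alarm & recv) -> ~alarm))) = {n0, n2, n4, n6}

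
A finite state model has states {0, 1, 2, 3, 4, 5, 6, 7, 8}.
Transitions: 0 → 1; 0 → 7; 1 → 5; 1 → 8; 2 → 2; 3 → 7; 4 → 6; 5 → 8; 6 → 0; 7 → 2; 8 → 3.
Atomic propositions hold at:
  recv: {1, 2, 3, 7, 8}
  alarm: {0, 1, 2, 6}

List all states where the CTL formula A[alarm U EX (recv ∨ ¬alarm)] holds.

Sat(¬alarm) = {3, 4, 5, 7, 8}
Sat(recv ∨ ¬alarm) = {1, 2, 3, 4, 5, 7, 8}
Sat(EX (recv ∨ ¬alarm)) = {s : some successor in {1, 2, 3, 4, 5, 7, 8}} = {0, 1, 2, 3, 5, 7, 8}
A[alarm U EX (recv ∨ ¬alarm)]: least fixpoint, start Z0 = Sat(EX (recv ∨ ¬alarm)) = {0, 1, 2, 3, 5, 7, 8}, add states in Sat(alarm) with every successor in Z. Z1 = {0, 1, 2, 3, 5, 6, 7, 8}; fixed.
Sat(A[alarm U EX (recv ∨ ¬alarm)]) = {0, 1, 2, 3, 5, 6, 7, 8}

{0, 1, 2, 3, 5, 6, 7, 8}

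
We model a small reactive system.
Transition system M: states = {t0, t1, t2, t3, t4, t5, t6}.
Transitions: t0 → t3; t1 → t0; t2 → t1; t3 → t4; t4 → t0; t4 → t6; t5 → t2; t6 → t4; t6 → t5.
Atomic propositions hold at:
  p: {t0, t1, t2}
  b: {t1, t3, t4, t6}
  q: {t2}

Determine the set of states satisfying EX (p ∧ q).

Sat(p ∧ q) = {t2}
Sat(EX (p ∧ q)) = {s : some successor in {t2}} = {t5}

{t5}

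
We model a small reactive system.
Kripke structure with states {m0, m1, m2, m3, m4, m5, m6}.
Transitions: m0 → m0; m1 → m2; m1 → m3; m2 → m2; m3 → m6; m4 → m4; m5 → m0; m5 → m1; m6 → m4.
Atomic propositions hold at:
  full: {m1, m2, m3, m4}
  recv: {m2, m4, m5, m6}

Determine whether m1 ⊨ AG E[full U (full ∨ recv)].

Sat(full ∨ recv) = {m1, m2, m3, m4, m5, m6}
E[full U (full ∨ recv)]: least fixpoint, start Z0 = Sat((full ∨ recv)) = {m1, m2, m3, m4, m5, m6}, add states in Sat(full) with some successor in Z. Already a fixed point.
Sat(E[full U (full ∨ recv)]) = {m1, m2, m3, m4, m5, m6}
AG E[full U (full ∨ recv)]: greatest fixpoint, start Z0 = {m1, m2, m3, m4, m5, m6}, keep only states in Sat with every successor in Z. Z1 = {m1, m2, m3, m4, m6}; fixed.
Sat(AG E[full U (full ∨ recv)]) = {m1, m2, m3, m4, m6}
m1 ∈ Sat(AG E[full U (full ∨ recv)]) = {m1, m2, m3, m4, m6}, so the formula holds at m1.

Yes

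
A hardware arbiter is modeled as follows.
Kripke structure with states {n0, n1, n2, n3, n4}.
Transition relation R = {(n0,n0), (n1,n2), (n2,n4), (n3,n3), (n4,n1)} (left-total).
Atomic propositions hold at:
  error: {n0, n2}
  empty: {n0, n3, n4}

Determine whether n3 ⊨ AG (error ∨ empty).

Yes

Sat(error ∨ empty) = {n0, n2, n3, n4}
AG (error ∨ empty): greatest fixpoint, start Z0 = {n0, n2, n3, n4}, keep only states in Sat with every successor in Z. Z1 = {n0, n2, n3}; Z2 = {n0, n3}; fixed.
Sat(AG (error ∨ empty)) = {n0, n3}
n3 ∈ Sat(AG (error ∨ empty)) = {n0, n3}, so the formula holds at n3.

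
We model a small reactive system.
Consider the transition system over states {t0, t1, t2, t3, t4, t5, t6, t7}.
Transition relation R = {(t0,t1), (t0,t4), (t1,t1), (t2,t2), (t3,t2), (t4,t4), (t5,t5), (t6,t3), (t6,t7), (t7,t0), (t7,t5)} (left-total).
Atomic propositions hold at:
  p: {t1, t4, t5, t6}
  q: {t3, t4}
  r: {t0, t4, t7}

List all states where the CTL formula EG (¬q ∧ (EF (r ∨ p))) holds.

Sat(¬q) = {t0, t1, t2, t5, t6, t7}
Sat(r ∨ p) = {t0, t1, t4, t5, t6, t7}
EF (r ∨ p): least fixpoint, start Z0 = {t0, t1, t4, t5, t6, t7}, add states with some successor in Z. Already a fixed point.
Sat(EF (r ∨ p)) = {t0, t1, t4, t5, t6, t7}
Sat(¬q ∧ (EF (r ∨ p))) = {t0, t1, t5, t6, t7}
EG (¬q ∧ (EF (r ∨ p))): greatest fixpoint, start Z0 = {t0, t1, t5, t6, t7}, keep only states in Sat with some successor in Z. Already a fixed point.
Sat(EG (¬q ∧ (EF (r ∨ p)))) = {t0, t1, t5, t6, t7}

{t0, t1, t5, t6, t7}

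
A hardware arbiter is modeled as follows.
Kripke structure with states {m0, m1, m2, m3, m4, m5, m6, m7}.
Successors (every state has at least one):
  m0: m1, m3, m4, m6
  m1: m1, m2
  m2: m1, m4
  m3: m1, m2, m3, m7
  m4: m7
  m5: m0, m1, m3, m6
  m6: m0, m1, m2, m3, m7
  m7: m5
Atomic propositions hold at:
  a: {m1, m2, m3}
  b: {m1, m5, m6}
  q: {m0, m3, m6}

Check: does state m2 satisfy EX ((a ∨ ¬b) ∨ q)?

Sat(¬b) = {m0, m2, m3, m4, m7}
Sat(a ∨ ¬b) = {m0, m1, m2, m3, m4, m7}
Sat((a ∨ ¬b) ∨ q) = {m0, m1, m2, m3, m4, m6, m7}
Sat(EX ((a ∨ ¬b) ∨ q)) = {s : some successor in {m0, m1, m2, m3, m4, m6, m7}} = {m0, m1, m2, m3, m4, m5, m6}
m2 ∈ Sat(EX ((a ∨ ¬b) ∨ q)) = {m0, m1, m2, m3, m4, m5, m6}, so the formula holds at m2.

Yes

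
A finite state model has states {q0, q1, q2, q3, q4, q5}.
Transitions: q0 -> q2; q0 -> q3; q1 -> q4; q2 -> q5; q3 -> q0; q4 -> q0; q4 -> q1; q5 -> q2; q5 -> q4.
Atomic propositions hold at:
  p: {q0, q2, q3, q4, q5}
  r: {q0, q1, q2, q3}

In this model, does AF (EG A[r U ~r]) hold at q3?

Sat(~r) = {q4, q5}
A[r U ~r]: least fixpoint, start Z0 = Sat(~r) = {q4, q5}, add states in Sat(r) with every successor in Z. Z1 = {q1, q2, q4, q5}; fixed.
Sat(A[r U ~r]) = {q1, q2, q4, q5}
EG A[r U ~r]: greatest fixpoint, start Z0 = {q1, q2, q4, q5}, keep only states in Sat with some successor in Z. Already a fixed point.
Sat(EG A[r U ~r]) = {q1, q2, q4, q5}
AF (EG A[r U ~r]): least fixpoint, start Z0 = {q1, q2, q4, q5}, add states with every successor in Z. Already a fixed point.
Sat(AF (EG A[r U ~r])) = {q1, q2, q4, q5}
q3 ∉ Sat(AF (EG A[r U ~r])) = {q1, q2, q4, q5}, so the formula does not hold at q3.

No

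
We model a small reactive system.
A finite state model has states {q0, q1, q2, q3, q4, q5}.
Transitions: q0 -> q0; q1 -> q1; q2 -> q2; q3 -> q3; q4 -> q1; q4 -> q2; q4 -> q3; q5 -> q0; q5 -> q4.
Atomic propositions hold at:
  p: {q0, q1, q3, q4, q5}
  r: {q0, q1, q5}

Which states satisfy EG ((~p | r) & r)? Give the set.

{q0, q1, q5}

Sat(~p) = {q2}
Sat(~p | r) = {q0, q1, q2, q5}
Sat((~p | r) & r) = {q0, q1, q5}
EG ((~p | r) & r): greatest fixpoint, start Z0 = {q0, q1, q5}, keep only states in Sat with some successor in Z. Already a fixed point.
Sat(EG ((~p | r) & r)) = {q0, q1, q5}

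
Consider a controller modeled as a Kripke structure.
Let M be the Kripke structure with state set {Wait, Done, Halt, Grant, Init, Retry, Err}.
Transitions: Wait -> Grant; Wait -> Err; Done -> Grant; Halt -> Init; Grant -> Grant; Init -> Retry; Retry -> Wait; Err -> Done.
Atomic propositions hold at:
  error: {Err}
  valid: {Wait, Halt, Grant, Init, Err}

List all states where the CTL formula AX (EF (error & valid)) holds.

{Halt, Init, Retry}

Sat(error & valid) = {Err}
EF (error & valid): least fixpoint, start Z0 = {Err}, add states with some successor in Z. Z1 = {Wait, Err}; Z2 = {Wait, Retry, Err}; Z3 = {Wait, Init, Retry, Err}; Z4 = {Wait, Halt, Init, Retry, Err}; fixed.
Sat(EF (error & valid)) = {Wait, Halt, Init, Retry, Err}
Sat(AX (EF (error & valid))) = {s : every successor in {Wait, Halt, Init, Retry, Err}} = {Halt, Init, Retry}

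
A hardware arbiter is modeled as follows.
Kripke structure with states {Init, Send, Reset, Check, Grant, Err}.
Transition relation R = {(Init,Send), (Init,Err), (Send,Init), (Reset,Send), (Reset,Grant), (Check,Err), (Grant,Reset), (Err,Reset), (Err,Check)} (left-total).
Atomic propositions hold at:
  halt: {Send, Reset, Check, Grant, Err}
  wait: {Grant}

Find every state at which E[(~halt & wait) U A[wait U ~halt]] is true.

Sat(~halt) = {Init}
Sat(~halt & wait) = ∅
A[wait U ~halt]: least fixpoint, start Z0 = Sat(~halt) = {Init}, add states in Sat(wait) with every successor in Z. Already a fixed point.
Sat(A[wait U ~halt]) = {Init}
E[(~halt & wait) U A[wait U ~halt]]: least fixpoint, start Z0 = Sat(A[wait U ~halt]) = {Init}, add states in Sat(~halt & wait) with some successor in Z. Already a fixed point.
Sat(E[(~halt & wait) U A[wait U ~halt]]) = {Init}

{Init}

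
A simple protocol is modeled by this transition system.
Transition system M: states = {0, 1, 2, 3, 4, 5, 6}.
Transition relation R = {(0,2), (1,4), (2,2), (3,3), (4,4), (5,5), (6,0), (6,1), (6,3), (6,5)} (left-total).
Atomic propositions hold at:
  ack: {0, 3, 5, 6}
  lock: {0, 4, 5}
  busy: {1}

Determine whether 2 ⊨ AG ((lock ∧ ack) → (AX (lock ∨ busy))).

Sat(lock ∧ ack) = {0, 5}
Sat(lock ∨ busy) = {0, 1, 4, 5}
Sat(AX (lock ∨ busy)) = {s : every successor in {0, 1, 4, 5}} = {1, 4, 5}
Sat((lock ∧ ack) → (AX (lock ∨ busy))) = {1, 2, 3, 4, 5, 6}
AG ((lock ∧ ack) → (AX (lock ∨ busy))): greatest fixpoint, start Z0 = {1, 2, 3, 4, 5, 6}, keep only states in Sat with every successor in Z. Z1 = {1, 2, 3, 4, 5}; fixed.
Sat(AG ((lock ∧ ack) → (AX (lock ∨ busy)))) = {1, 2, 3, 4, 5}
2 ∈ Sat(AG ((lock ∧ ack) → (AX (lock ∨ busy)))) = {1, 2, 3, 4, 5}, so the formula holds at 2.

Yes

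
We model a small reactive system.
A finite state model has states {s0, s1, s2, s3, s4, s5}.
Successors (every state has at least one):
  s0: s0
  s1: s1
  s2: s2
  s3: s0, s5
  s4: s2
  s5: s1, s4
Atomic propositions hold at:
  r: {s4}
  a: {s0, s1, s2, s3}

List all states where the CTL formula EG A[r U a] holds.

{s0, s1, s2, s3, s4}

A[r U a]: least fixpoint, start Z0 = Sat(a) = {s0, s1, s2, s3}, add states in Sat(r) with every successor in Z. Z1 = {s0, s1, s2, s3, s4}; fixed.
Sat(A[r U a]) = {s0, s1, s2, s3, s4}
EG A[r U a]: greatest fixpoint, start Z0 = {s0, s1, s2, s3, s4}, keep only states in Sat with some successor in Z. Already a fixed point.
Sat(EG A[r U a]) = {s0, s1, s2, s3, s4}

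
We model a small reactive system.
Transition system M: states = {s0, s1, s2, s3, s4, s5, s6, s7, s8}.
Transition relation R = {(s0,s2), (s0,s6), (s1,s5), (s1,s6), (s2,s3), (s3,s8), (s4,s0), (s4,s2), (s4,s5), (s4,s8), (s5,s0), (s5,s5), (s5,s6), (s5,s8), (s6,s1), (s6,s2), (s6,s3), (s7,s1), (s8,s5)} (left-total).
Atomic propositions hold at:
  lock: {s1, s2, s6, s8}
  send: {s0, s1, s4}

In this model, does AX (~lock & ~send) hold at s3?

Sat(~lock) = {s0, s3, s4, s5, s7}
Sat(~send) = {s2, s3, s5, s6, s7, s8}
Sat(~lock & ~send) = {s3, s5, s7}
Sat(AX (~lock & ~send)) = {s : every successor in {s3, s5, s7}} = {s2, s8}
s3 ∉ Sat(AX (~lock & ~send)) = {s2, s8}, so the formula does not hold at s3.

No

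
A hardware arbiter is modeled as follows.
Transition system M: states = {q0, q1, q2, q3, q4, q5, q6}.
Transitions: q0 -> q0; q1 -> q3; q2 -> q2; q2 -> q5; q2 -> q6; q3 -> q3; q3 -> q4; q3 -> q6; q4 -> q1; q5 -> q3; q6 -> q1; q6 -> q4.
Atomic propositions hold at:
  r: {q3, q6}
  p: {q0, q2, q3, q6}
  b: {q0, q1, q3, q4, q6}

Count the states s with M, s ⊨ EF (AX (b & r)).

Sat(b & r) = {q3, q6}
Sat(AX (b & r)) = {s : every successor in {q3, q6}} = {q1, q5}
EF (AX (b & r)): least fixpoint, start Z0 = {q1, q5}, add states with some successor in Z. Z1 = {q1, q2, q4, q5, q6}; Z2 = {q1, q2, q3, q4, q5, q6}; fixed.
Sat(EF (AX (b & r))) = {q1, q2, q3, q4, q5, q6}
|Sat(EF (AX (b & r)))| = |{q1, q2, q3, q4, q5, q6}| = 6.

6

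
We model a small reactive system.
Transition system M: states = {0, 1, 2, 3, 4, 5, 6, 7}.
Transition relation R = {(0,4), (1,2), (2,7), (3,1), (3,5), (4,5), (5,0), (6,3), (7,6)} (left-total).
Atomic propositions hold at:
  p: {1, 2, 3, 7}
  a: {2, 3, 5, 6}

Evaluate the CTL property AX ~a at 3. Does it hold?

Sat(~a) = {0, 1, 4, 7}
Sat(AX ~a) = {s : every successor in {0, 1, 4, 7}} = {0, 2, 5}
3 ∉ Sat(AX ~a) = {0, 2, 5}, so the formula does not hold at 3.

No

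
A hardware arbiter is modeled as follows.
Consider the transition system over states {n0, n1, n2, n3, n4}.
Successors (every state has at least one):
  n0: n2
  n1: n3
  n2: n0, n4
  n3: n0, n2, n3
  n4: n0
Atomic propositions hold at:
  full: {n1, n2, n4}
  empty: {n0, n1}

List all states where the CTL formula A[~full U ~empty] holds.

{n0, n2, n3, n4}

Sat(~full) = {n0, n3}
Sat(~empty) = {n2, n3, n4}
A[~full U ~empty]: least fixpoint, start Z0 = Sat(~empty) = {n2, n3, n4}, add states in Sat(~full) with every successor in Z. Z1 = {n0, n2, n3, n4}; fixed.
Sat(A[~full U ~empty]) = {n0, n2, n3, n4}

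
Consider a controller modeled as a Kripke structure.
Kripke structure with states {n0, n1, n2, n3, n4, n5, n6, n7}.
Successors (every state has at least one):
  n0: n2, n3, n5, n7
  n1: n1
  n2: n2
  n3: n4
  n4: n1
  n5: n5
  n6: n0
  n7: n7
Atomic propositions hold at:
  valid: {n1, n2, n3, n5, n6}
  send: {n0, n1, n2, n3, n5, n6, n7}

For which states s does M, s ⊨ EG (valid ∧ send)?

Sat(valid ∧ send) = {n1, n2, n3, n5, n6}
EG (valid ∧ send): greatest fixpoint, start Z0 = {n1, n2, n3, n5, n6}, keep only states in Sat with some successor in Z. Z1 = {n1, n2, n5}; fixed.
Sat(EG (valid ∧ send)) = {n1, n2, n5}

{n1, n2, n5}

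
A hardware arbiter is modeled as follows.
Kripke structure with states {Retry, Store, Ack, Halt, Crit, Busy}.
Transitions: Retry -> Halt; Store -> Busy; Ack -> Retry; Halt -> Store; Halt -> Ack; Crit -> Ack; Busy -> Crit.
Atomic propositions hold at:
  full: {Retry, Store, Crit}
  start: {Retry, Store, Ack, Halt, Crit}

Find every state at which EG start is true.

{Retry, Ack, Halt, Crit}

EG start: greatest fixpoint, start Z0 = {Retry, Store, Ack, Halt, Crit}, keep only states in Sat with some successor in Z. Z1 = {Retry, Ack, Halt, Crit}; fixed.
Sat(EG start) = {Retry, Ack, Halt, Crit}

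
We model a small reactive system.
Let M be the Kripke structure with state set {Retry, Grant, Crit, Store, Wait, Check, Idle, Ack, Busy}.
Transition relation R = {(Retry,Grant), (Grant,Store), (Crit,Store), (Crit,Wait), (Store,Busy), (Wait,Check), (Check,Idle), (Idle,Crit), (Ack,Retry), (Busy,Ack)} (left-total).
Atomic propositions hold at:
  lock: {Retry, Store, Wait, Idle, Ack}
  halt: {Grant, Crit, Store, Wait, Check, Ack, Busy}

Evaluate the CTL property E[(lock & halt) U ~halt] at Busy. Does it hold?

No

Sat(lock & halt) = {Store, Wait, Ack}
Sat(~halt) = {Retry, Idle}
E[(lock & halt) U ~halt]: least fixpoint, start Z0 = Sat(~halt) = {Retry, Idle}, add states in Sat(lock & halt) with some successor in Z. Z1 = {Retry, Idle, Ack}; fixed.
Sat(E[(lock & halt) U ~halt]) = {Retry, Idle, Ack}
Busy ∉ Sat(E[(lock & halt) U ~halt]) = {Retry, Idle, Ack}, so the formula does not hold at Busy.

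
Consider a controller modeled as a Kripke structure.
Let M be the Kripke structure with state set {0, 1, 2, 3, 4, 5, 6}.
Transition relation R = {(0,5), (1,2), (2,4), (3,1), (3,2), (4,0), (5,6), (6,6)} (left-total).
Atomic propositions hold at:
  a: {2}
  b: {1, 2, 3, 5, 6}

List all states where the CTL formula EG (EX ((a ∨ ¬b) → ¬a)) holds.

Sat(¬b) = {0, 4}
Sat(a ∨ ¬b) = {0, 2, 4}
Sat(¬a) = {0, 1, 3, 4, 5, 6}
Sat((a ∨ ¬b) → ¬a) = {0, 1, 3, 4, 5, 6}
Sat(EX ((a ∨ ¬b) → ¬a)) = {s : some successor in {0, 1, 3, 4, 5, 6}} = {0, 2, 3, 4, 5, 6}
EG (EX ((a ∨ ¬b) → ¬a)): greatest fixpoint, start Z0 = {0, 2, 3, 4, 5, 6}, keep only states in Sat with some successor in Z. Already a fixed point.
Sat(EG (EX ((a ∨ ¬b) → ¬a))) = {0, 2, 3, 4, 5, 6}

{0, 2, 3, 4, 5, 6}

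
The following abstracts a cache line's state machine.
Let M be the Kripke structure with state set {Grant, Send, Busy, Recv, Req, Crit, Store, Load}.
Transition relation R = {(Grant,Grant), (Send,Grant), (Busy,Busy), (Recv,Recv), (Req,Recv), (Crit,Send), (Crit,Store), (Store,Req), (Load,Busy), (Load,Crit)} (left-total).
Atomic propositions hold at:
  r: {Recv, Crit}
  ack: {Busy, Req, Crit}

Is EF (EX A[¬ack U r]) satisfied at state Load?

Yes

Sat(¬ack) = {Grant, Send, Recv, Store, Load}
A[¬ack U r]: least fixpoint, start Z0 = Sat(r) = {Recv, Crit}, add states in Sat(¬ack) with every successor in Z. Already a fixed point.
Sat(A[¬ack U r]) = {Recv, Crit}
Sat(EX A[¬ack U r]) = {s : some successor in {Recv, Crit}} = {Recv, Req, Load}
EF (EX A[¬ack U r]): least fixpoint, start Z0 = {Recv, Req, Load}, add states with some successor in Z. Z1 = {Recv, Req, Store, Load}; Z2 = {Recv, Req, Crit, Store, Load}; fixed.
Sat(EF (EX A[¬ack U r])) = {Recv, Req, Crit, Store, Load}
Load ∈ Sat(EF (EX A[¬ack U r])) = {Recv, Req, Crit, Store, Load}, so the formula holds at Load.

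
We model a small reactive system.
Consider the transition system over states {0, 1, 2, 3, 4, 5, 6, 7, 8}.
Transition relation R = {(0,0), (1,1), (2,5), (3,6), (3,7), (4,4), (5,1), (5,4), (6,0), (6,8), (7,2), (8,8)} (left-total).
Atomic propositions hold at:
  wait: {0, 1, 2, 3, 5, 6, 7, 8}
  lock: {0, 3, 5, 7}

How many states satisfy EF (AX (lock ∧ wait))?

Sat(lock ∧ wait) = {0, 3, 5, 7}
Sat(AX (lock ∧ wait)) = {s : every successor in {0, 3, 5, 7}} = {0, 2}
EF (AX (lock ∧ wait)): least fixpoint, start Z0 = {0, 2}, add states with some successor in Z. Z1 = {0, 2, 6, 7}; Z2 = {0, 2, 3, 6, 7}; fixed.
Sat(EF (AX (lock ∧ wait))) = {0, 2, 3, 6, 7}
|Sat(EF (AX (lock ∧ wait)))| = |{0, 2, 3, 6, 7}| = 5.

5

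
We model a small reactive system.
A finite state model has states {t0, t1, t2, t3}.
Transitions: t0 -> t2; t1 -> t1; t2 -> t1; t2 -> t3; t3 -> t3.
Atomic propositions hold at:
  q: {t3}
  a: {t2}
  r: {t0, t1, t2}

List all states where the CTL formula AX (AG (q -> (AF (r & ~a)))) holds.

Sat(~a) = {t0, t1, t3}
Sat(r & ~a) = {t0, t1}
AF (r & ~a): least fixpoint, start Z0 = {t0, t1}, add states with every successor in Z. Already a fixed point.
Sat(AF (r & ~a)) = {t0, t1}
Sat(q -> (AF (r & ~a))) = {t0, t1, t2}
AG (q -> (AF (r & ~a))): greatest fixpoint, start Z0 = {t0, t1, t2}, keep only states in Sat with every successor in Z. Z1 = {t0, t1}; Z2 = {t1}; fixed.
Sat(AG (q -> (AF (r & ~a)))) = {t1}
Sat(AX (AG (q -> (AF (r & ~a))))) = {s : every successor in {t1}} = {t1}

{t1}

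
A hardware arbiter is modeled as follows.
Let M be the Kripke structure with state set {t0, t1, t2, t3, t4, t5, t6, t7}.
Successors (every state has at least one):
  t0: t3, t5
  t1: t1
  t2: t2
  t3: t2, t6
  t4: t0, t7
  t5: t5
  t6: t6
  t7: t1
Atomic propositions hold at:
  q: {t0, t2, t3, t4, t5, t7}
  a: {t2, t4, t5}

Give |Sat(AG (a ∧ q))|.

2

Sat(a ∧ q) = {t2, t4, t5}
AG (a ∧ q): greatest fixpoint, start Z0 = {t2, t4, t5}, keep only states in Sat with every successor in Z. Z1 = {t2, t5}; fixed.
Sat(AG (a ∧ q)) = {t2, t5}
|Sat(AG (a ∧ q))| = |{t2, t5}| = 2.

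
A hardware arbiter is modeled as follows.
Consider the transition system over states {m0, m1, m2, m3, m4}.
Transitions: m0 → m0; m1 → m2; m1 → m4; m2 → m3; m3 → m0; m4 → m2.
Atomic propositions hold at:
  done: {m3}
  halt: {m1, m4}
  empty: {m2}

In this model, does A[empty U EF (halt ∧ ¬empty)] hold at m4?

Yes

Sat(¬empty) = {m0, m1, m3, m4}
Sat(halt ∧ ¬empty) = {m1, m4}
EF (halt ∧ ¬empty): least fixpoint, start Z0 = {m1, m4}, add states with some successor in Z. Already a fixed point.
Sat(EF (halt ∧ ¬empty)) = {m1, m4}
A[empty U EF (halt ∧ ¬empty)]: least fixpoint, start Z0 = Sat(EF (halt ∧ ¬empty)) = {m1, m4}, add states in Sat(empty) with every successor in Z. Already a fixed point.
Sat(A[empty U EF (halt ∧ ¬empty)]) = {m1, m4}
m4 ∈ Sat(A[empty U EF (halt ∧ ¬empty)]) = {m1, m4}, so the formula holds at m4.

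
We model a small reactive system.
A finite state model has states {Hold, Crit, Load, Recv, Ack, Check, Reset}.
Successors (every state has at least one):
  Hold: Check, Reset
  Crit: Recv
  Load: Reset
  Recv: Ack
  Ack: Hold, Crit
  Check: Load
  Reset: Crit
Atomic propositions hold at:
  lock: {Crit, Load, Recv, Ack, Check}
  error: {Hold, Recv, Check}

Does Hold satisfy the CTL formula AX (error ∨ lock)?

No

Sat(error ∨ lock) = {Hold, Crit, Load, Recv, Ack, Check}
Sat(AX (error ∨ lock)) = {s : every successor in {Hold, Crit, Load, Recv, Ack, Check}} = {Crit, Recv, Ack, Check, Reset}
Hold ∉ Sat(AX (error ∨ lock)) = {Crit, Recv, Ack, Check, Reset}, so the formula does not hold at Hold.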